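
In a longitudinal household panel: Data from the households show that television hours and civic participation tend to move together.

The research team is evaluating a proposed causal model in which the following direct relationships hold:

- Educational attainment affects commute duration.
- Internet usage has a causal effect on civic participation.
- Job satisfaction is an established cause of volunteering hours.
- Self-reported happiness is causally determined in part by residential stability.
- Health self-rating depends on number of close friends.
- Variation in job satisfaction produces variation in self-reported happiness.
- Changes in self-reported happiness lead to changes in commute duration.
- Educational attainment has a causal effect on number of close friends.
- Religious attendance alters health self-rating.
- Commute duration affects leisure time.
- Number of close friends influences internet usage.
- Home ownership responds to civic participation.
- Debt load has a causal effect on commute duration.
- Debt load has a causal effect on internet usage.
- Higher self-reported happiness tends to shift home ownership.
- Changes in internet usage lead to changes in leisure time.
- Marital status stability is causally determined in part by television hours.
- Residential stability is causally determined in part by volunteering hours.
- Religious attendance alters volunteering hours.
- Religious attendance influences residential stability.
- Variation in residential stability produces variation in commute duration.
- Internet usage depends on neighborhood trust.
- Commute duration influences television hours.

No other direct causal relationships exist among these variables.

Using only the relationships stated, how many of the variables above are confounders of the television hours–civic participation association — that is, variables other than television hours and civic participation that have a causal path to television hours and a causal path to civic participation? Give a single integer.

The common causes are: debt load (to television hours via debt load → commute duration → television hours; to civic participation via debt load → internet usage → civic participation); educational attainment (to television hours via educational attainment → commute duration → television hours; to civic participation via educational attainment → number of close friends → internet usage → civic participation).
Every other variable lacks a causal path to at least one of television hours and civic participation.

2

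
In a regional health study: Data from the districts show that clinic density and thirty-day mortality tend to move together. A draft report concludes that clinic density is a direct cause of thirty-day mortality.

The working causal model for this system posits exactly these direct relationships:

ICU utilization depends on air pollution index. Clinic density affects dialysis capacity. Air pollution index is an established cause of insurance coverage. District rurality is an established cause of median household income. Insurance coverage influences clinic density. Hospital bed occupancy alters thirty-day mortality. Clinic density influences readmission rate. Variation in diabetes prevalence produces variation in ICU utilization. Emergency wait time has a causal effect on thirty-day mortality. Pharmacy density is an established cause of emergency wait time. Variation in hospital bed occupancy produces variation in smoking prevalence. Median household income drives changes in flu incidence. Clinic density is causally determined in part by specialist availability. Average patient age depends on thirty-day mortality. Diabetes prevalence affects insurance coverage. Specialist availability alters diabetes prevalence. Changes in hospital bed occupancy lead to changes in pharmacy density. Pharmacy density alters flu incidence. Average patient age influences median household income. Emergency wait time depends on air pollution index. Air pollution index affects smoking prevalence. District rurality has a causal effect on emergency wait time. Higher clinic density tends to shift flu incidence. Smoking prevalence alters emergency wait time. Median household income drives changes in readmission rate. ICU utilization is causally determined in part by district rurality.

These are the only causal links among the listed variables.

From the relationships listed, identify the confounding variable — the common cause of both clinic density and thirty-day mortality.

air pollution index

Air pollution index has a causal path to clinic density (air pollution index → insurance coverage → clinic density) and a separate causal path to thirty-day mortality (air pollution index → emergency wait time → thirty-day mortality), so it is a common cause of both.
No stated relationship gives clinic density a causal route to thirty-day mortality, so the correlation is explained by the shared upstream cause rather than a direct effect.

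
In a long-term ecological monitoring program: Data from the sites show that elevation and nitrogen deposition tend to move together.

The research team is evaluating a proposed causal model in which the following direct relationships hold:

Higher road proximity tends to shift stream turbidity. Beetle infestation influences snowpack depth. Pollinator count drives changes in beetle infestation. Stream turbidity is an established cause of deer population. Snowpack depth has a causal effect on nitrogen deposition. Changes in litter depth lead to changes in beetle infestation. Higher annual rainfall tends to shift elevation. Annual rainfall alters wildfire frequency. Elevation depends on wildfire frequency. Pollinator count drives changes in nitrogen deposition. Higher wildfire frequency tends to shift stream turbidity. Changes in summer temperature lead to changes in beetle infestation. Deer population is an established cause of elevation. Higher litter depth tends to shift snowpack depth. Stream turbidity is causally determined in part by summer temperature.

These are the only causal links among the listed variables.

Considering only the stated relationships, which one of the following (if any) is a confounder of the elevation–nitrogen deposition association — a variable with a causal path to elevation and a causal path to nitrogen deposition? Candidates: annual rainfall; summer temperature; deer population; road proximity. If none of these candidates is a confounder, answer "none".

summer temperature

Summer temperature causes elevation (summer temperature → stream turbidity → deer population → elevation) and also causes nitrogen deposition (summer temperature → beetle infestation → snowpack depth → nitrogen deposition); it is a common cause of both.
Each of the other candidates lacks a causal path to at least one of elevation and nitrogen deposition, so they do not confound the relationship.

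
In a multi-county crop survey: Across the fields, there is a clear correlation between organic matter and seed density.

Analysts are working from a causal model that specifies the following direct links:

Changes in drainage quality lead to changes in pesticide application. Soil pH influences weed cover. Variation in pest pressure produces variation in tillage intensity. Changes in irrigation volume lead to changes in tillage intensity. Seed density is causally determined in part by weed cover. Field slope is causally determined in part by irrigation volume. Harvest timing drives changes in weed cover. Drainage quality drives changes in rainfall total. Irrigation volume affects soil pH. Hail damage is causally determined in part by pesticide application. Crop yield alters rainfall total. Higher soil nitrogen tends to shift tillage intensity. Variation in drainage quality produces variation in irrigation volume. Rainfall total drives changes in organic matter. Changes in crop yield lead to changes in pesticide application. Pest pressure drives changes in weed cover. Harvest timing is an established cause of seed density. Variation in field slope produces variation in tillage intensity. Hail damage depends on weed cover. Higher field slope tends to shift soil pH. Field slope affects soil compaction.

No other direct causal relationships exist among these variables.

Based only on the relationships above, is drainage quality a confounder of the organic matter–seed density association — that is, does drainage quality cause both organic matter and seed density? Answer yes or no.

yes

Drainage quality has a causal path to organic matter (drainage quality → rainfall total → organic matter) and to seed density (drainage quality → irrigation volume → soil pH → weed cover → seed density), so it is a common cause of both — a confounder.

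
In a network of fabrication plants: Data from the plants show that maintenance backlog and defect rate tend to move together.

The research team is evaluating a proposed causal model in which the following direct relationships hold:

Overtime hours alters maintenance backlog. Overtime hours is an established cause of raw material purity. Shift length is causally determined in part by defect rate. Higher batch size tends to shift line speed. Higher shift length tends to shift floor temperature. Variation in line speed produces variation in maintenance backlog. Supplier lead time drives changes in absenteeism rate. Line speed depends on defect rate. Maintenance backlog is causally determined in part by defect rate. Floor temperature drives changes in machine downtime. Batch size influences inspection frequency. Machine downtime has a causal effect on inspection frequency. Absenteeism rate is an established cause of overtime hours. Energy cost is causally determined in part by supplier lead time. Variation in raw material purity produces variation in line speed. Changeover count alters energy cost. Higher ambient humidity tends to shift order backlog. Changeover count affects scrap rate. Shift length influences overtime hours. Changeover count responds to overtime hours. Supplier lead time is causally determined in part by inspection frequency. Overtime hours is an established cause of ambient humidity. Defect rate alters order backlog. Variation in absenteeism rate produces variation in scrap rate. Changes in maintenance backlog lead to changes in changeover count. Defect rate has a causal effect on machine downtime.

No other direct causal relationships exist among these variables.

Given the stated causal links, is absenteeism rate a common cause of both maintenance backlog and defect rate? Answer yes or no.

Absenteeism rate has no stated causal path to defect rate. A confounder must cause both variables, so absenteeism rate does not qualify.

no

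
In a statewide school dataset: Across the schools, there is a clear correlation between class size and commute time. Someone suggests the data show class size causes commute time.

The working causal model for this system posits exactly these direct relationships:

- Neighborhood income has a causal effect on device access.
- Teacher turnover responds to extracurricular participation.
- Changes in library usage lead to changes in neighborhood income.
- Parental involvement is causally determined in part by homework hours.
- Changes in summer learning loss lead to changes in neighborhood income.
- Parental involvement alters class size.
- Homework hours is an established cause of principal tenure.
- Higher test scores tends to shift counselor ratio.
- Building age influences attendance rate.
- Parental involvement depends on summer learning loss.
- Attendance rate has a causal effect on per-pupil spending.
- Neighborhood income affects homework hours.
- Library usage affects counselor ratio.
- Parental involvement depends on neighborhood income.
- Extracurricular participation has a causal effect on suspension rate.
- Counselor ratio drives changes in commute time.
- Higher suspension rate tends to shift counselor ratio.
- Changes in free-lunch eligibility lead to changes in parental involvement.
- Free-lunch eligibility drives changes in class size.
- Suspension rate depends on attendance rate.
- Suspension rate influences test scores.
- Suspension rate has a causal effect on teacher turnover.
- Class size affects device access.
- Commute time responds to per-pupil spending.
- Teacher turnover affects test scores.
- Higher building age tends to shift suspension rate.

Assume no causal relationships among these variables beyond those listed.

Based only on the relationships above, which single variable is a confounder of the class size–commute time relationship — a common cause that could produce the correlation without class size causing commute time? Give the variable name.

library usage

Library usage has a causal path to class size (library usage → neighborhood income → parental involvement → class size) and a separate causal path to commute time (library usage → counselor ratio → commute time), so it is a common cause of both.
No stated relationship gives class size a causal route to commute time, so the correlation is explained by the shared upstream cause rather than a direct effect.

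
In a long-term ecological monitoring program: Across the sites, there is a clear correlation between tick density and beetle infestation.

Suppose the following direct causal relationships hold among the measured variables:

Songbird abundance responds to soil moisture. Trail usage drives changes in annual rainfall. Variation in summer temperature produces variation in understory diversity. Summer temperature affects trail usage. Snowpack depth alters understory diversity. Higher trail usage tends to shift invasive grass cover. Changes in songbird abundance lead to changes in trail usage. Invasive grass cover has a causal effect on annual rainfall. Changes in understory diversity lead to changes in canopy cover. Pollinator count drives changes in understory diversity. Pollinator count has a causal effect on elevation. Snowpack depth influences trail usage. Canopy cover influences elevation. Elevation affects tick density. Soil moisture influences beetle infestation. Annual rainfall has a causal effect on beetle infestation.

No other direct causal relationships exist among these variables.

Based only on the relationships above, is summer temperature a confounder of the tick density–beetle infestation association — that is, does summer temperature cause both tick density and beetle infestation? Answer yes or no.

yes

Summer temperature has a causal path to tick density (summer temperature → understory diversity → canopy cover → elevation → tick density) and to beetle infestation (summer temperature → trail usage → annual rainfall → beetle infestation), so it is a common cause of both — a confounder.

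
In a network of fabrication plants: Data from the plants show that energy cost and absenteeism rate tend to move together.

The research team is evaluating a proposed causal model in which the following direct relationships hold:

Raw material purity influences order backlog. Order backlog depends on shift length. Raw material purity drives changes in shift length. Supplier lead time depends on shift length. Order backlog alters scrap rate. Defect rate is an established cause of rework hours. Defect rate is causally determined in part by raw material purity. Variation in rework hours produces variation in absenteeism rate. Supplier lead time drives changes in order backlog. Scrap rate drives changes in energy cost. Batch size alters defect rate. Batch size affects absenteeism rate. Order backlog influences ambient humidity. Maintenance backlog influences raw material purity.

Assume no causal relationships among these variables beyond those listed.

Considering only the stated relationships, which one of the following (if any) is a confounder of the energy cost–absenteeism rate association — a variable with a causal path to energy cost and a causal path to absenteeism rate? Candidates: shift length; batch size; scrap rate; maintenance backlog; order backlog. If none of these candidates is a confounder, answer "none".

maintenance backlog

Maintenance backlog causes energy cost (maintenance backlog → raw material purity → order backlog → scrap rate → energy cost) and also causes absenteeism rate (maintenance backlog → raw material purity → defect rate → rework hours → absenteeism rate); it is a common cause of both.
Each of the other candidates lacks a causal path to at least one of energy cost and absenteeism rate, so they do not confound the relationship.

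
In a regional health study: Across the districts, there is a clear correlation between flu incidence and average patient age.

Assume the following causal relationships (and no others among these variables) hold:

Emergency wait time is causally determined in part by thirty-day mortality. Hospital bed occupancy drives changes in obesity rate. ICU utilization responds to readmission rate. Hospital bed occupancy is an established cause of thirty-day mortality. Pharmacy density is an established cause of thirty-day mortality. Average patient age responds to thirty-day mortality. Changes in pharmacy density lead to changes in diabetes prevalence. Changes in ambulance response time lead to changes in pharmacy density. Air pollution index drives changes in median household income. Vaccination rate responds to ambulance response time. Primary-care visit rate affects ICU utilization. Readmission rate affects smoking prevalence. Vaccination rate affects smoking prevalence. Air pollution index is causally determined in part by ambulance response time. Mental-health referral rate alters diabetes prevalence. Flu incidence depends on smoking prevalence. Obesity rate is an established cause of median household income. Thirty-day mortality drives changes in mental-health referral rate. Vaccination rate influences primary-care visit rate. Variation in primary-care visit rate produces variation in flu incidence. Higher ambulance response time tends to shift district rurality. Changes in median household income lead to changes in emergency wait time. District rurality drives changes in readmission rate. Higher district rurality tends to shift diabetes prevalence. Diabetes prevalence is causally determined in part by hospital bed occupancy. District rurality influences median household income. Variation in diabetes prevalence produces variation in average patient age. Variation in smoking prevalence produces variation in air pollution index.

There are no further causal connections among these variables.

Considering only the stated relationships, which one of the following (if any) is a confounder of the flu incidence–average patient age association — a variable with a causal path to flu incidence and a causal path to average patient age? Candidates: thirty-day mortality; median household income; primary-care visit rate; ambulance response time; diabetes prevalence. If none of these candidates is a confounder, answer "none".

Ambulance response time causes flu incidence (ambulance response time → vaccination rate → primary-care visit rate → flu incidence) and also causes average patient age (ambulance response time → pharmacy density → thirty-day mortality → average patient age); it is a common cause of both.
Each of the other candidates lacks a causal path to at least one of flu incidence and average patient age, so they do not confound the relationship.

ambulance response time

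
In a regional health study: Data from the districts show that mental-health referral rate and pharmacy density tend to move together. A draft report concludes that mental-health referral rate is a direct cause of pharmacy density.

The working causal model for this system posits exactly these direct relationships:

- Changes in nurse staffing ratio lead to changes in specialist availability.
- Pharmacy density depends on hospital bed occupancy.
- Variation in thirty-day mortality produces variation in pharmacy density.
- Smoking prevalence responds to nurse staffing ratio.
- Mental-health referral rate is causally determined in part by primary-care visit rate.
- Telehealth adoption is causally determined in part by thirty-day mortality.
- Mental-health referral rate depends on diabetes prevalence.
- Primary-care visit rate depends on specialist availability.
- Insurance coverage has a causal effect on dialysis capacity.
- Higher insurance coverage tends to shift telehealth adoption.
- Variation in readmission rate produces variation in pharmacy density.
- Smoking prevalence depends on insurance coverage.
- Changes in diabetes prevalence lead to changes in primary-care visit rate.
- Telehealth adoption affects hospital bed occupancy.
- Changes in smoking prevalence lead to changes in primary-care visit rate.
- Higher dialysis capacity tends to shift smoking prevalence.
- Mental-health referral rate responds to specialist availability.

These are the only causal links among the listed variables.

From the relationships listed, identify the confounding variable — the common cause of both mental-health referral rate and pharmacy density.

insurance coverage

Insurance coverage has a causal path to mental-health referral rate (insurance coverage → smoking prevalence → primary-care visit rate → mental-health referral rate) and a separate causal path to pharmacy density (insurance coverage → telehealth adoption → hospital bed occupancy → pharmacy density), so it is a common cause of both.
No stated relationship gives mental-health referral rate a causal route to pharmacy density, so the correlation is explained by the shared upstream cause rather than a direct effect.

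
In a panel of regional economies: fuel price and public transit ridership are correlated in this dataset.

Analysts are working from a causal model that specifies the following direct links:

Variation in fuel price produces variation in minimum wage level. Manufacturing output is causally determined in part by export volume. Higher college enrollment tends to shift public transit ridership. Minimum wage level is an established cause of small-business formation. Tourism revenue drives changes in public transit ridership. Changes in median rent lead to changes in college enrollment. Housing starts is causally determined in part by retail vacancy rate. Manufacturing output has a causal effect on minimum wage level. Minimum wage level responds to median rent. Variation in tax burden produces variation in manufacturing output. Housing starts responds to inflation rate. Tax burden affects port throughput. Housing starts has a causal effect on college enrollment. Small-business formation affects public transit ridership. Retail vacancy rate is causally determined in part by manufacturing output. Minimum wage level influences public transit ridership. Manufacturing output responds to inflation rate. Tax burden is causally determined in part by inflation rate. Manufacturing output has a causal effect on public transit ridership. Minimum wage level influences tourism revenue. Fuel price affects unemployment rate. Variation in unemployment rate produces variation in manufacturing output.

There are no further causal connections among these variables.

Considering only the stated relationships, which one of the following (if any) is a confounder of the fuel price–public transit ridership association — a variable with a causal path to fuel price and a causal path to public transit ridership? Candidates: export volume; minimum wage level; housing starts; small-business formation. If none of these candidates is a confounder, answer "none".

None of the listed candidates has causal paths to both fuel price and public transit ridership in the stated relationships, so none is a common cause.

none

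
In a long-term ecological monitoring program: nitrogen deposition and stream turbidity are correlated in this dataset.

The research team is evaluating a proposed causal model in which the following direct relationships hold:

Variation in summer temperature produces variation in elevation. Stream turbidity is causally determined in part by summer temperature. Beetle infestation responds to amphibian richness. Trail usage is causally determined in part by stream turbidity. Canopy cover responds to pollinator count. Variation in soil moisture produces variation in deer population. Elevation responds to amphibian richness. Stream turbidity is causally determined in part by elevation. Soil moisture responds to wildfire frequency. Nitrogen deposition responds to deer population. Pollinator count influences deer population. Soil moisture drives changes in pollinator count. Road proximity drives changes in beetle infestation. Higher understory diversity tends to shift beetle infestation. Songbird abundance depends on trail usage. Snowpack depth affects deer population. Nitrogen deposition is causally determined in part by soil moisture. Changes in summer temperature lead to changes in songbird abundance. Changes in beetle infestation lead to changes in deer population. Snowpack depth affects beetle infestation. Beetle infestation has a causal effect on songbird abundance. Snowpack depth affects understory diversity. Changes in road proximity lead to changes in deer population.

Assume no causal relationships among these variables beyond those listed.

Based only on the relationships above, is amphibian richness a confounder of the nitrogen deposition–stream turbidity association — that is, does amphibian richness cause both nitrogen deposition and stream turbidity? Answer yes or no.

Amphibian richness has a causal path to nitrogen deposition (amphibian richness → beetle infestation → deer population → nitrogen deposition) and to stream turbidity (amphibian richness → elevation → stream turbidity), so it is a common cause of both — a confounder.

yes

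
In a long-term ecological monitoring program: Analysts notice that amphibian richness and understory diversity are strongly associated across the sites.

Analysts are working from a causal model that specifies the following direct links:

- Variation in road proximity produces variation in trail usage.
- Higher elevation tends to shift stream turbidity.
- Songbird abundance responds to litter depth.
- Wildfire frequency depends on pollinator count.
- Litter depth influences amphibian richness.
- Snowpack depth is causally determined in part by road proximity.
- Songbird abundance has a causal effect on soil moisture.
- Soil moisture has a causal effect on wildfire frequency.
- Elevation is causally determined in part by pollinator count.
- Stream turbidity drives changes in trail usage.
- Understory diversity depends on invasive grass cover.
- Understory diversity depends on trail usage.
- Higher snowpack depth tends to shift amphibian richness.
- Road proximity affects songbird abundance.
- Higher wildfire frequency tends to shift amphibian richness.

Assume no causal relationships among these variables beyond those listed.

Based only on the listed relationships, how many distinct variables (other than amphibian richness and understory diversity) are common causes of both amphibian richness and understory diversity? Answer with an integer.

The common causes are: pollinator count (to amphibian richness via pollinator count → wildfire frequency → amphibian richness; to understory diversity via pollinator count → elevation → stream turbidity → trail usage → understory diversity); road proximity (to amphibian richness via road proximity → snowpack depth → amphibian richness; to understory diversity via road proximity → trail usage → understory diversity).
Every other variable lacks a causal path to at least one of amphibian richness and understory diversity.

2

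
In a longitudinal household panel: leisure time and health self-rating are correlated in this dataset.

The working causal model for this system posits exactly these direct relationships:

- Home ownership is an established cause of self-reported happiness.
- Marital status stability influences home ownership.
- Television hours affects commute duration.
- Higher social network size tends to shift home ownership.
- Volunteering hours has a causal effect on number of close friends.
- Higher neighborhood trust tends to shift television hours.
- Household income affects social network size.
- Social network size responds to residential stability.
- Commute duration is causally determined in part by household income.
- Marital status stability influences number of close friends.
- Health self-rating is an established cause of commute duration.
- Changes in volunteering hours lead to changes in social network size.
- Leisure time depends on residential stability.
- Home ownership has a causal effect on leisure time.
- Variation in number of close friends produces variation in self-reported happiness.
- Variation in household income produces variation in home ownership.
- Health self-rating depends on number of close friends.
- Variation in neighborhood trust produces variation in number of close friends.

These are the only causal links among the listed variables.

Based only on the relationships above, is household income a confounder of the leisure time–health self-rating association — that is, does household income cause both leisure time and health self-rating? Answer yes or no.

no

Household income has no stated causal path to health self-rating. A confounder must cause both variables, so household income does not qualify.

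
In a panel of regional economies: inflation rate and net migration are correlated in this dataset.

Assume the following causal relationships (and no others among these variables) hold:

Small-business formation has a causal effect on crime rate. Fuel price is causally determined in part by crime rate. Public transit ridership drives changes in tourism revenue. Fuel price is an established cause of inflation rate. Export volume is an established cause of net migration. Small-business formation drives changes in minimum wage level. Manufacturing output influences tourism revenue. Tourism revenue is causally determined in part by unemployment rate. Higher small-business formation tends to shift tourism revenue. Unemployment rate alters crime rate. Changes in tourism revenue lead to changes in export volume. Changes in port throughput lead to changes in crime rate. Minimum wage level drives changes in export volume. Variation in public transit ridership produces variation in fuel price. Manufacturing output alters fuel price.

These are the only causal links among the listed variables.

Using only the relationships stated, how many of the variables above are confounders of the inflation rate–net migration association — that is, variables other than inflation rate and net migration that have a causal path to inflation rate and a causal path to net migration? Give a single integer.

The common causes are: manufacturing output (to inflation rate via manufacturing output → fuel price → inflation rate; to net migration via manufacturing output → tourism revenue → export volume → net migration); public transit ridership (to inflation rate via public transit ridership → fuel price → inflation rate; to net migration via public transit ridership → tourism revenue → export volume → net migration); small-business formation (to inflation rate via small-business formation → crime rate → fuel price → inflation rate; to net migration via small-business formation → minimum wage level → export volume → net migration); unemployment rate (to inflation rate via unemployment rate → crime rate → fuel price → inflation rate; to net migration via unemployment rate → tourism revenue → export volume → net migration).
Every other variable lacks a causal path to at least one of inflation rate and net migration.

4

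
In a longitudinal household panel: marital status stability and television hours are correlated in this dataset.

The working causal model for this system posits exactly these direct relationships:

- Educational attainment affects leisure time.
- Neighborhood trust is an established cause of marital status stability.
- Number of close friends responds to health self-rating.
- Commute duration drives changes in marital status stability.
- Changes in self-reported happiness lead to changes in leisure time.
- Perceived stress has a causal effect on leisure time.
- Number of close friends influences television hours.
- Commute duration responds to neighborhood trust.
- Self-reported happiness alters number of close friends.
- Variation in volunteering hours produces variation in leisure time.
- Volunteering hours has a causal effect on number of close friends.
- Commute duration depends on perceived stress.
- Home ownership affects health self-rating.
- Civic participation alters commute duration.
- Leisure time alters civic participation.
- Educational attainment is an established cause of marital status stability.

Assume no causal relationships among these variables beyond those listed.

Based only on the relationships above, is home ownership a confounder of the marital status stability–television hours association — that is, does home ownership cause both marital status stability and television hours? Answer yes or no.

no

Home ownership has no stated causal path to marital status stability. A confounder must cause both variables, so home ownership does not qualify.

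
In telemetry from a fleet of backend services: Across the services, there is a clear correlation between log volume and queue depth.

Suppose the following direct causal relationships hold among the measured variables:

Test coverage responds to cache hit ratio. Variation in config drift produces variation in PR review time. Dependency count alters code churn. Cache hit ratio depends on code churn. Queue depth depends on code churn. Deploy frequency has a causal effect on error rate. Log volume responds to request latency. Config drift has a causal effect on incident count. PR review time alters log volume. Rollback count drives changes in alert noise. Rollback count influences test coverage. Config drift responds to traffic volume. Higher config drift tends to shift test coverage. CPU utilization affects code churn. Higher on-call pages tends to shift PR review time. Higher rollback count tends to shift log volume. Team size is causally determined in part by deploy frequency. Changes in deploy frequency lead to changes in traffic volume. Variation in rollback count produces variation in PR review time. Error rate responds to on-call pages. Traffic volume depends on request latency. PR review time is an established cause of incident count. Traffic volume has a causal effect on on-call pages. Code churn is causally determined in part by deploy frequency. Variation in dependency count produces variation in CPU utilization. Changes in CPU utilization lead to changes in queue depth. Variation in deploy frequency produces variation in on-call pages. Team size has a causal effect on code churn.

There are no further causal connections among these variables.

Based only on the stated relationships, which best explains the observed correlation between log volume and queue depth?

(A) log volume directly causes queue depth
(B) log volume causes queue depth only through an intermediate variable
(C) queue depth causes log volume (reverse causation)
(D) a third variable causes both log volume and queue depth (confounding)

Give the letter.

D

Deploy frequency causes log volume (deploy frequency → on-call pages → PR review time → log volume) and queue depth (deploy frequency → code churn → queue depth) — a common cause creating the correlation.
There is no stated path from log volume to queue depth or from queue depth to log volume, so neither direct nor reverse causation applies.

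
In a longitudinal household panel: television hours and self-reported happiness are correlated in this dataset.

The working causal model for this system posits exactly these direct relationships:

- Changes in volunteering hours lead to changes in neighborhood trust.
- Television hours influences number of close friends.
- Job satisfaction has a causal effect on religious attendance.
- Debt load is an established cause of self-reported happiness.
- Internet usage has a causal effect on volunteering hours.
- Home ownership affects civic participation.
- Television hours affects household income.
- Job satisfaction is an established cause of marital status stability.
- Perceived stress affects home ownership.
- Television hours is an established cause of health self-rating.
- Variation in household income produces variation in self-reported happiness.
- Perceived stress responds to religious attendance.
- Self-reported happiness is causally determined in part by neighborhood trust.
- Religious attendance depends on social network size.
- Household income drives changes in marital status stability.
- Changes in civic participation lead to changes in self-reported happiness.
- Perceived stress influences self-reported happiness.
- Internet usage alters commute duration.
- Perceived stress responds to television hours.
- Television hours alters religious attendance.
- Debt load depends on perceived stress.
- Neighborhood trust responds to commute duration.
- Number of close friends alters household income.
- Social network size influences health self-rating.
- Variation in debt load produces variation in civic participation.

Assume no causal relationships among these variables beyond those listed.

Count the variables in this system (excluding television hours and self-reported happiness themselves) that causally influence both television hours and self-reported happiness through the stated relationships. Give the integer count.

No listed variable has a causal path to both television hours and self-reported happiness, so there are no common causes.

0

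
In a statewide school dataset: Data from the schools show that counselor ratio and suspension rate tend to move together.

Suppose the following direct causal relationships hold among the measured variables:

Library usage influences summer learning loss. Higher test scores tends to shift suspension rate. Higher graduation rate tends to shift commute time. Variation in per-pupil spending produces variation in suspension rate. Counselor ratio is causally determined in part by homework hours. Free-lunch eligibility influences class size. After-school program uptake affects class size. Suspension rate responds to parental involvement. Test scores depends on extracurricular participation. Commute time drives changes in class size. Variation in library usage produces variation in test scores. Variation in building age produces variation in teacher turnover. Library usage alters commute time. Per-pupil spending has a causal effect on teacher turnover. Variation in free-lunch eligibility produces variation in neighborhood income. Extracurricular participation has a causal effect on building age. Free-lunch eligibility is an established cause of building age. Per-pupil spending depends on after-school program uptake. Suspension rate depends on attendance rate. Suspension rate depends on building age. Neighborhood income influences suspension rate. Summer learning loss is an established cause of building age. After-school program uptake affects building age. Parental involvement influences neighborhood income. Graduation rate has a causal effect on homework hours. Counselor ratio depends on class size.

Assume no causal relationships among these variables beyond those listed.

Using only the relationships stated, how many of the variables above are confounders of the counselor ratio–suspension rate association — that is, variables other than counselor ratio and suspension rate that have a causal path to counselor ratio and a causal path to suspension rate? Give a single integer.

The common causes are: after-school program uptake (to counselor ratio via after-school program uptake → class size → counselor ratio; to suspension rate via after-school program uptake → building age → suspension rate); free-lunch eligibility (to counselor ratio via free-lunch eligibility → class size → counselor ratio; to suspension rate via free-lunch eligibility → building age → suspension rate); library usage (to counselor ratio via library usage → commute time → class size → counselor ratio; to suspension rate via library usage → test scores → suspension rate).
Every other variable lacks a causal path to at least one of counselor ratio and suspension rate.

3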